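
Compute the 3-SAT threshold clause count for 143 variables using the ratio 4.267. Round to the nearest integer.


The 3-SAT phase transition occurs at approximately 4.267 clauses per variable.
m = 4.267 * 143 = 610.181.
Rounded to nearest integer: 610.

610


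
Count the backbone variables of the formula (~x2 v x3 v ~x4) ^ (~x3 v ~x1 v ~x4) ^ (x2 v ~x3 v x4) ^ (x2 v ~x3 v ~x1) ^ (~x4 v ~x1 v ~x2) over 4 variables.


Find all satisfying assignments: 10 model(s).
Check which variables have the same value in every model.
No variable is fixed across all models.
Backbone size = 0.

0


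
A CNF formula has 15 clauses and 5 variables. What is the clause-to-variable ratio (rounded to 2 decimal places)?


Clause-to-variable ratio = clauses / variables.
15 / 5 = 3.0.

3.0


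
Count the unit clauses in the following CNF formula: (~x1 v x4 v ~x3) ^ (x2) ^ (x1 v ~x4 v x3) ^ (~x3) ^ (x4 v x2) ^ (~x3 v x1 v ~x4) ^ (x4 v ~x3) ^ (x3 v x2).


A unit clause contains exactly one literal.
Unit clauses found: (x2), (~x3).
Count = 2.

2


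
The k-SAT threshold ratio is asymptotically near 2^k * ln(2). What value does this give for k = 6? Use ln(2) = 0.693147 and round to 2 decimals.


Using the asymptotic formula: threshold ~ 2^k * ln(2).
2^6 = 64.
64 * 0.693147 = 44.36.

44.36


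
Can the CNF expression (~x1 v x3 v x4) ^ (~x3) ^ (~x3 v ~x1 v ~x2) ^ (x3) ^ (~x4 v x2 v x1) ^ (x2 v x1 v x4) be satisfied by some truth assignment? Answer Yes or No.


Check all 16 possible truth assignments.
Number of satisfying assignments found: 0.
The formula is unsatisfiable.

No


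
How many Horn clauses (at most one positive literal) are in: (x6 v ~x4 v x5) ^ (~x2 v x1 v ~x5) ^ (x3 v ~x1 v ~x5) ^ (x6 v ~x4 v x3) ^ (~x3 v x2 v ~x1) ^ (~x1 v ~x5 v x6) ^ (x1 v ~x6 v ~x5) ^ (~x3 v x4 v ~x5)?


A Horn clause has at most one positive literal.
Clause 1: 2 positive lit(s) -> not Horn
Clause 2: 1 positive lit(s) -> Horn
Clause 3: 1 positive lit(s) -> Horn
Clause 4: 2 positive lit(s) -> not Horn
Clause 5: 1 positive lit(s) -> Horn
Clause 6: 1 positive lit(s) -> Horn
Clause 7: 1 positive lit(s) -> Horn
Clause 8: 1 positive lit(s) -> Horn
Total Horn clauses = 6.

6


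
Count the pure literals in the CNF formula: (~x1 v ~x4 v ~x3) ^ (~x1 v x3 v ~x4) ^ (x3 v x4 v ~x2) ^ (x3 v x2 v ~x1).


A pure literal appears in only one polarity across all clauses.
Pure literals: x1 (negative only).
Count = 1.

1


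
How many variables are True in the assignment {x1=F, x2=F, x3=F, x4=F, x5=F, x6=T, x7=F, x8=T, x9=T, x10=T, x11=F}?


The weight is the number of variables assigned True.
True variables: x6, x8, x9, x10.
Weight = 4.

4


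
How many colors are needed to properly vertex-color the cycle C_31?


An odd cycle cannot be 2-colored: alternating two colors around the cycle returns to the start with a conflict.
Since 31 is odd, three colors are required (and three suffice).
Chromatic number = 3.

3


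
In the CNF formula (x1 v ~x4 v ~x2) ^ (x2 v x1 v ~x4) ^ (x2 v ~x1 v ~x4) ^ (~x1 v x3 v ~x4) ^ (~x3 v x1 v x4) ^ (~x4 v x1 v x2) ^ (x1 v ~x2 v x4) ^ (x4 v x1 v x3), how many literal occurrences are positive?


Scan each clause for unnegated literals.
Clause 1: 1 positive; Clause 2: 2 positive; Clause 3: 1 positive; Clause 4: 1 positive; Clause 5: 2 positive; Clause 6: 2 positive; Clause 7: 2 positive; Clause 8: 3 positive.
Total positive literal occurrences = 14.

14


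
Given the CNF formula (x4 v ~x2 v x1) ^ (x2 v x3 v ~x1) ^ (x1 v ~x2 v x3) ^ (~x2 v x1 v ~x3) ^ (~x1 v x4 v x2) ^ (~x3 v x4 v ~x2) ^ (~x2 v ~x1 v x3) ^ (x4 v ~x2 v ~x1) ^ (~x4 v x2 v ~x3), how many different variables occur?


Identify each distinct variable in the formula.
Variables found: x1, x2, x3, x4.
Total distinct variables = 4.

4


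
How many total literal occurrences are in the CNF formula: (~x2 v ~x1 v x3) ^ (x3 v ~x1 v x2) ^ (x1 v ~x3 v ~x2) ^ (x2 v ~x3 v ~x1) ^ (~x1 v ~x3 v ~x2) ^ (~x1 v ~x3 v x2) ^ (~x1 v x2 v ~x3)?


Clause lengths: 3, 3, 3, 3, 3, 3, 3.
Sum = 3 + 3 + 3 + 3 + 3 + 3 + 3 = 21.

21


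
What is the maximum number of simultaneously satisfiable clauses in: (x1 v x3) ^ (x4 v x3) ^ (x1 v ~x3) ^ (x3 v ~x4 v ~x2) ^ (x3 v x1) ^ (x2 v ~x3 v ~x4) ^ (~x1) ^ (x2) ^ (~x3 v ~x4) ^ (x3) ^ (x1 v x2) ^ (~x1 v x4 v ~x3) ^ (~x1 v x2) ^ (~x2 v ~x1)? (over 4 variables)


Enumerate all 16 truth assignments.
For each, count how many of the 14 clauses are satisfied.
The formula is not fully satisfiable, so the maximum is below 14.
Maximum simultaneously satisfiable clauses = 13.

13


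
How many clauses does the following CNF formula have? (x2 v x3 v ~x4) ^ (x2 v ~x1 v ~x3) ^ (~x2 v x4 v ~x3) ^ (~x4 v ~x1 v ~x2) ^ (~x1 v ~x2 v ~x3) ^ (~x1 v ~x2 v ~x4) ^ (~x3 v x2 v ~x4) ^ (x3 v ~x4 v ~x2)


Each group enclosed in parentheses joined by ^ is one clause.
Counting the conjuncts: 8 clauses.

8


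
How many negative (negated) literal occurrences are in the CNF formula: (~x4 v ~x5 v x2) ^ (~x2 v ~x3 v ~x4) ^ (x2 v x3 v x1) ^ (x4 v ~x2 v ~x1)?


Scan each clause for negated literals.
Clause 1: 2 negative; Clause 2: 3 negative; Clause 3: 0 negative; Clause 4: 2 negative.
Total negative literal occurrences = 7.

7


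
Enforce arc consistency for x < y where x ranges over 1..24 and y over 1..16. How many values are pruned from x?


For the constraint x < y, x needs a supporting value in y's domain.
x can be at most 15 (one less than y's maximum).
Valid x values from domain: 15 out of 24.
Pruned = 24 - 15 = 9.

9


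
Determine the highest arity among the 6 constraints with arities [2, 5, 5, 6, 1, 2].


The arities are: 2, 5, 5, 6, 1, 2.
Scan for the maximum value.
Maximum arity = 6.

6


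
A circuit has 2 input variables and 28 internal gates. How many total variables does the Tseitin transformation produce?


The Tseitin transformation introduces one auxiliary variable per gate.
Total variables = inputs + gates = 2 + 28 = 30.

30


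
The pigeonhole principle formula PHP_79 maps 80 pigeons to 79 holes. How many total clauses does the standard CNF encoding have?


The PHP encoding has two parts:
1) At-least-one-hole clauses: 80 (one per pigeon, each with 79 literals).
2) At-most-one-pigeon-per-hole clauses: 79 holes * C(80,2) = 79 * 3160 = 249640.
Total clauses = 80 + 249640 = 249720.

249720


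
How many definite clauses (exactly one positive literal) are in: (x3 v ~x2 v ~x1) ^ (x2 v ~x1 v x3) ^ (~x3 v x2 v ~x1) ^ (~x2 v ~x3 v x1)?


A definite clause has exactly one positive literal.
Clause 1: 1 positive -> definite
Clause 2: 2 positive -> not definite
Clause 3: 1 positive -> definite
Clause 4: 1 positive -> definite
Definite clause count = 3.

3


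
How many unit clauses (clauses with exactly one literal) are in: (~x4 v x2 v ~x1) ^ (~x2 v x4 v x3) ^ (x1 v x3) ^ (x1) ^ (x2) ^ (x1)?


A unit clause contains exactly one literal.
Unit clauses found: (x1), (x2), (x1).
Count = 3.

3


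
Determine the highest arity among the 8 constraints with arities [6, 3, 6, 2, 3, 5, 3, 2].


The arities are: 6, 3, 6, 2, 3, 5, 3, 2.
Scan for the maximum value.
Maximum arity = 6.

6


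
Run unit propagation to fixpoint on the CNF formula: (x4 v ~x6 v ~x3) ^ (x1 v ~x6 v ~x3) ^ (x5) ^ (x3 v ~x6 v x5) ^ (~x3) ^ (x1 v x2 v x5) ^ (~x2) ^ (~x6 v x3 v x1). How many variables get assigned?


Unit propagation repeatedly assigns the literal in any unit clause, then simplifies.
Assignments in order: x5 = T, x3 = F, x2 = F.
No further unit clauses remain.
Total variables assigned = 3.

3


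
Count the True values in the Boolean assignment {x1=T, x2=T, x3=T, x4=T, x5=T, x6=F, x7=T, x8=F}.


The weight is the number of variables assigned True.
True variables: x1, x2, x3, x4, x5, x7.
Weight = 6.

6


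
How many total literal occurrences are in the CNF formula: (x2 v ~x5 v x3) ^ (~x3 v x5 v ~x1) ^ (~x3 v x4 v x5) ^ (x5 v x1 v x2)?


Clause lengths: 3, 3, 3, 3.
Sum = 3 + 3 + 3 + 3 = 12.

12


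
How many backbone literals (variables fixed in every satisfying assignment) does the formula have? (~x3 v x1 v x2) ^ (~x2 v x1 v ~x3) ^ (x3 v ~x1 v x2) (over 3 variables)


Find all satisfying assignments: 5 model(s).
Check which variables have the same value in every model.
No variable is fixed across all models.
Backbone size = 0.

0


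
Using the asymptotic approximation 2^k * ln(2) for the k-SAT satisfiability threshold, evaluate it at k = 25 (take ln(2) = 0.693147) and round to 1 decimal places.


Using the asymptotic formula: threshold ~ 2^k * ln(2).
2^25 = 33554432.
33554432 * 0.693147 = 23258153.9.

23258153.9


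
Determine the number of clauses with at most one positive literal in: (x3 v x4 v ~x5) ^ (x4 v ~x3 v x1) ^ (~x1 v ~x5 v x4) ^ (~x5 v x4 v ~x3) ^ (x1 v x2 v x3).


A Horn clause has at most one positive literal.
Clause 1: 2 positive lit(s) -> not Horn
Clause 2: 2 positive lit(s) -> not Horn
Clause 3: 1 positive lit(s) -> Horn
Clause 4: 1 positive lit(s) -> Horn
Clause 5: 3 positive lit(s) -> not Horn
Total Horn clauses = 2.

2


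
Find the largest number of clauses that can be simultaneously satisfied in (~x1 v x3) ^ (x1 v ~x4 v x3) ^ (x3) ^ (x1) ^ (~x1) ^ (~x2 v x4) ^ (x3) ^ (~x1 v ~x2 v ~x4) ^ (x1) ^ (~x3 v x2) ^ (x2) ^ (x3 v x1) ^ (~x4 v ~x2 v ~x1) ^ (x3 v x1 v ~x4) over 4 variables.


Enumerate all 16 truth assignments.
For each, count how many of the 14 clauses are satisfied.
The formula is not fully satisfiable, so the maximum is below 14.
Maximum simultaneously satisfiable clauses = 12.

12


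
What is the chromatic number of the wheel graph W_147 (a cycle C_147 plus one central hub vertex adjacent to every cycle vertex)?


W_147 consists of the cycle C_147 together with a hub vertex adjacent to every cycle vertex.
The cycle C_147 needs 3 colors (odd cycle -> 3).
The hub is adjacent to every cycle vertex, so it must receive a new color distinct from all of them.
Chromatic number = 3 + 1 = 4.

4


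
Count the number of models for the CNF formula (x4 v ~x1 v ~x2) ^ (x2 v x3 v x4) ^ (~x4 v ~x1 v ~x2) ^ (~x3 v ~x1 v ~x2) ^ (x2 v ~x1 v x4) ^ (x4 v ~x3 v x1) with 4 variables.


Enumerate all 16 truth assignments over 4 variables.
Test each against every clause.
Satisfying assignments found: 7.

7


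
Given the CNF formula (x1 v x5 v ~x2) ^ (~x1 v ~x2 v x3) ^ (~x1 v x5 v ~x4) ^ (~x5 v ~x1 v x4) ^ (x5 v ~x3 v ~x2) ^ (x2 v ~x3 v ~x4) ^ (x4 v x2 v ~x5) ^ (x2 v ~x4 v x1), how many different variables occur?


Identify each distinct variable in the formula.
Variables found: x1, x2, x3, x4, x5.
Total distinct variables = 5.

5


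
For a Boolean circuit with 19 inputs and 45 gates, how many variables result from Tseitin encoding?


The Tseitin transformation introduces one auxiliary variable per gate.
Total variables = inputs + gates = 19 + 45 = 64.

64


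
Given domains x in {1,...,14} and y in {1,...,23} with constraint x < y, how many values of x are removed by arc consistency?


For the constraint x < y, x needs a supporting value in y's domain.
x can be at most 22 (one less than y's maximum).
Valid x values from domain: 14 out of 14.
Pruned = 14 - 14 = 0.

0


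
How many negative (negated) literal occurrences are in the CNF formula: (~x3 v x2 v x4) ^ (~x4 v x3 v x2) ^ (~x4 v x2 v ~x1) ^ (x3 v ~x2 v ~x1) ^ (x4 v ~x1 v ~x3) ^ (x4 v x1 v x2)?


Scan each clause for negated literals.
Clause 1: 1 negative; Clause 2: 1 negative; Clause 3: 2 negative; Clause 4: 2 negative; Clause 5: 2 negative; Clause 6: 0 negative.
Total negative literal occurrences = 8.

8


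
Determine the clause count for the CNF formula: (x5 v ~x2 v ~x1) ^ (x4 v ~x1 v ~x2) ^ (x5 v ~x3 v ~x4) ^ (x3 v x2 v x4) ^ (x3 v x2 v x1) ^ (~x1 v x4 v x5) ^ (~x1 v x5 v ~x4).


Each group enclosed in parentheses joined by ^ is one clause.
Counting the conjuncts: 7 clauses.

7


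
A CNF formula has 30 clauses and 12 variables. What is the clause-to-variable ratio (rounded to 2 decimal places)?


Clause-to-variable ratio = clauses / variables.
30 / 12 = 2.5.

2.5


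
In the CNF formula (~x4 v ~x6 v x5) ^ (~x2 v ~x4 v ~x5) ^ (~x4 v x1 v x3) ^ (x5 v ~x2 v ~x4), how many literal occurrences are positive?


Scan each clause for unnegated literals.
Clause 1: 1 positive; Clause 2: 0 positive; Clause 3: 2 positive; Clause 4: 1 positive.
Total positive literal occurrences = 4.

4


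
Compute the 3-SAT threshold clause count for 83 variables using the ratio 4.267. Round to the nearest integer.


The 3-SAT phase transition occurs at approximately 4.267 clauses per variable.
m = 4.267 * 83 = 354.161.
Rounded to nearest integer: 354.

354


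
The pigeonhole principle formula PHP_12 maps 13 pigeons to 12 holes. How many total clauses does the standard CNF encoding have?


The PHP encoding has two parts:
1) At-least-one-hole clauses: 13 (one per pigeon, each with 12 literals).
2) At-most-one-pigeon-per-hole clauses: 12 holes * C(13,2) = 12 * 78 = 936.
Total clauses = 13 + 936 = 949.

949


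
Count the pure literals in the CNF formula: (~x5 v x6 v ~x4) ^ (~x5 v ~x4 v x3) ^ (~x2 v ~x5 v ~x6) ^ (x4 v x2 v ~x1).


A pure literal appears in only one polarity across all clauses.
Pure literals: x1 (negative only), x3 (positive only), x5 (negative only).
Count = 3.

3


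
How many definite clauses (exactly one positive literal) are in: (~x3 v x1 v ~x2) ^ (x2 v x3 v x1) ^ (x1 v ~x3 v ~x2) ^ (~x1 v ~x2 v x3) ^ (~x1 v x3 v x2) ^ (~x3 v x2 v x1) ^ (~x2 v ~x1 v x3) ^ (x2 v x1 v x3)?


A definite clause has exactly one positive literal.
Clause 1: 1 positive -> definite
Clause 2: 3 positive -> not definite
Clause 3: 1 positive -> definite
Clause 4: 1 positive -> definite
Clause 5: 2 positive -> not definite
Clause 6: 2 positive -> not definite
Clause 7: 1 positive -> definite
Clause 8: 3 positive -> not definite
Definite clause count = 4.

4


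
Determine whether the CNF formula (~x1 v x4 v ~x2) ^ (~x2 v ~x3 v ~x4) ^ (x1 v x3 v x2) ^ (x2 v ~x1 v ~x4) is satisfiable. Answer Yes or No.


Check all 16 possible truth assignments.
Number of satisfying assignments found: 8.
The formula is satisfiable.

Yes


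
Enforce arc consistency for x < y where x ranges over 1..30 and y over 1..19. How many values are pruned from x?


For the constraint x < y, x needs a supporting value in y's domain.
x can be at most 18 (one less than y's maximum).
Valid x values from domain: 18 out of 30.
Pruned = 30 - 18 = 12.

12


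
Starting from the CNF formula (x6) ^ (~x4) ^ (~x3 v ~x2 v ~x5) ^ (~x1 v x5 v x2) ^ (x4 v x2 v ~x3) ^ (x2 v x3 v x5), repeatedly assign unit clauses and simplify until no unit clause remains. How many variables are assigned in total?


Unit propagation repeatedly assigns the literal in any unit clause, then simplifies.
Assignments in order: x6 = T, x4 = F.
No further unit clauses remain.
Total variables assigned = 2.

2


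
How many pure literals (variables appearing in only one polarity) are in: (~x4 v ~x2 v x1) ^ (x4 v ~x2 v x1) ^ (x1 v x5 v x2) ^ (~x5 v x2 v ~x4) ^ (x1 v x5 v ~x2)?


A pure literal appears in only one polarity across all clauses.
Pure literals: x1 (positive only).
Count = 1.

1


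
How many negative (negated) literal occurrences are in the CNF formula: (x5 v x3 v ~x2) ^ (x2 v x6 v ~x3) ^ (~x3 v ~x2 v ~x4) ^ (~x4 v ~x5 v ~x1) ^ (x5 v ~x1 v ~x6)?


Scan each clause for negated literals.
Clause 1: 1 negative; Clause 2: 1 negative; Clause 3: 3 negative; Clause 4: 3 negative; Clause 5: 2 negative.
Total negative literal occurrences = 10.

10


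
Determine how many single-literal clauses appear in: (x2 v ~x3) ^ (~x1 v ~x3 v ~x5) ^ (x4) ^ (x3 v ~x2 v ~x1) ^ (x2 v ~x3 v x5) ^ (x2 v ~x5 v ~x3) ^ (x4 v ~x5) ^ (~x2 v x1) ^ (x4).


A unit clause contains exactly one literal.
Unit clauses found: (x4), (x4).
Count = 2.

2


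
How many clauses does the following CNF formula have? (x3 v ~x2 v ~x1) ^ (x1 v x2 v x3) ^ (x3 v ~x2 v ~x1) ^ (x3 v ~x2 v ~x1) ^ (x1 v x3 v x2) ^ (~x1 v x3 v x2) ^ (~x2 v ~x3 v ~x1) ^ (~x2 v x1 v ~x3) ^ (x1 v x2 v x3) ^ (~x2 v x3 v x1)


Each group enclosed in parentheses joined by ^ is one clause.
Counting the conjuncts: 10 clauses.

10


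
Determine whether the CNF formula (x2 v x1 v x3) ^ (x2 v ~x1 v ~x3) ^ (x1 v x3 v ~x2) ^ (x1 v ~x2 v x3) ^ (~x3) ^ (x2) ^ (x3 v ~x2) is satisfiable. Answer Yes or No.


Check all 8 possible truth assignments.
Number of satisfying assignments found: 0.
The formula is unsatisfiable.

No


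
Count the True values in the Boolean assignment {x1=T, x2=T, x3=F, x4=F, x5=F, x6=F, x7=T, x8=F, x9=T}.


The weight is the number of variables assigned True.
True variables: x1, x2, x7, x9.
Weight = 4.

4


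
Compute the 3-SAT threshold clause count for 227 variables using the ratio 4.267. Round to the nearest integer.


The 3-SAT phase transition occurs at approximately 4.267 clauses per variable.
m = 4.267 * 227 = 968.609.
Rounded to nearest integer: 969.

969


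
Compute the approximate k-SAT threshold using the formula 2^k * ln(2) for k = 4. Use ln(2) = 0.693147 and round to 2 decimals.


Using the asymptotic formula: threshold ~ 2^k * ln(2).
2^4 = 16.
16 * 0.693147 = 11.09.

11.09


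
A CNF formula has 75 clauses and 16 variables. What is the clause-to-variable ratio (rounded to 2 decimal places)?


Clause-to-variable ratio = clauses / variables.
75 / 16 = 4.69.

4.69


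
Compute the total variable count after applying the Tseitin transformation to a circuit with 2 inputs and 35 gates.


The Tseitin transformation introduces one auxiliary variable per gate.
Total variables = inputs + gates = 2 + 35 = 37.

37


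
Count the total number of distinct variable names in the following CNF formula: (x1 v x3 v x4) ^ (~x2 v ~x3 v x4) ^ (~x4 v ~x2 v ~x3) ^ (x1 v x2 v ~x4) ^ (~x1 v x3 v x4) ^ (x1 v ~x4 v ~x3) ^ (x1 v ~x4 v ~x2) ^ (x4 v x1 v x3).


Identify each distinct variable in the formula.
Variables found: x1, x2, x3, x4.
Total distinct variables = 4.

4


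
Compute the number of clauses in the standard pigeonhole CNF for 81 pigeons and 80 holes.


The PHP encoding has two parts:
1) At-least-one-hole clauses: 81 (one per pigeon, each with 80 literals).
2) At-most-one-pigeon-per-hole clauses: 80 holes * C(81,2) = 80 * 3240 = 259200.
Total clauses = 81 + 259200 = 259281.

259281


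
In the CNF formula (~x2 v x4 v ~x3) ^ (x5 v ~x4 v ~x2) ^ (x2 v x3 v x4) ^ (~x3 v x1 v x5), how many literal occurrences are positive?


Scan each clause for unnegated literals.
Clause 1: 1 positive; Clause 2: 1 positive; Clause 3: 3 positive; Clause 4: 2 positive.
Total positive literal occurrences = 7.

7


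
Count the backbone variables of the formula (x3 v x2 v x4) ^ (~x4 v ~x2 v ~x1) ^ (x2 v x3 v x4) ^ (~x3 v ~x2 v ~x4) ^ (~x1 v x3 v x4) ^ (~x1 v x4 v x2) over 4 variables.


Find all satisfying assignments: 9 model(s).
Check which variables have the same value in every model.
No variable is fixed across all models.
Backbone size = 0.

0


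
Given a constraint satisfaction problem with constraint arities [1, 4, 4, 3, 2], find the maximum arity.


The arities are: 1, 4, 4, 3, 2.
Scan for the maximum value.
Maximum arity = 4.

4


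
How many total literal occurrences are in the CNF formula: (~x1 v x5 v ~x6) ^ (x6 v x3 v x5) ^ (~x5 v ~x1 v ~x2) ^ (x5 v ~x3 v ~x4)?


Clause lengths: 3, 3, 3, 3.
Sum = 3 + 3 + 3 + 3 = 12.

12


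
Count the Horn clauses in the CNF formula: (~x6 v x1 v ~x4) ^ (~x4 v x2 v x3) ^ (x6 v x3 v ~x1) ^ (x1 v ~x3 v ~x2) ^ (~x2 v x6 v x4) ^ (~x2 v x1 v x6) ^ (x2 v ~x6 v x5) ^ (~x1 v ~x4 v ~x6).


A Horn clause has at most one positive literal.
Clause 1: 1 positive lit(s) -> Horn
Clause 2: 2 positive lit(s) -> not Horn
Clause 3: 2 positive lit(s) -> not Horn
Clause 4: 1 positive lit(s) -> Horn
Clause 5: 2 positive lit(s) -> not Horn
Clause 6: 2 positive lit(s) -> not Horn
Clause 7: 2 positive lit(s) -> not Horn
Clause 8: 0 positive lit(s) -> Horn
Total Horn clauses = 3.

3


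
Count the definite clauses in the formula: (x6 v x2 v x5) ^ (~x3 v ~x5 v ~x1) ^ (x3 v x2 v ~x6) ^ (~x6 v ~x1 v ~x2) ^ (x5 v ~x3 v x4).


A definite clause has exactly one positive literal.
Clause 1: 3 positive -> not definite
Clause 2: 0 positive -> not definite
Clause 3: 2 positive -> not definite
Clause 4: 0 positive -> not definite
Clause 5: 2 positive -> not definite
Definite clause count = 0.

0


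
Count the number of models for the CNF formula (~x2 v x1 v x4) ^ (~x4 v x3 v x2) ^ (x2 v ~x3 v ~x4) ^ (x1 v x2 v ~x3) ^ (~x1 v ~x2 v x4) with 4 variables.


Enumerate all 16 truth assignments over 4 variables.
Test each against every clause.
Satisfying assignments found: 7.

7


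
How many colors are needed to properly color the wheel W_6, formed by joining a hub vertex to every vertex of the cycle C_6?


W_6 consists of the cycle C_6 together with a hub vertex adjacent to every cycle vertex.
The cycle C_6 needs 2 colors (even cycle -> 2).
The hub is adjacent to every cycle vertex, so it must receive a new color distinct from all of them.
Chromatic number = 2 + 1 = 3.

3


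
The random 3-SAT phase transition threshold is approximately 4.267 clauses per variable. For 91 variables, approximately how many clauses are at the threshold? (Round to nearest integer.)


The 3-SAT phase transition occurs at approximately 4.267 clauses per variable.
m = 4.267 * 91 = 388.297.
Rounded to nearest integer: 388.

388


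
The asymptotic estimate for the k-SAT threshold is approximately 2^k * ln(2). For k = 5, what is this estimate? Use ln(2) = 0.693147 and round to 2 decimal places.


Using the asymptotic formula: threshold ~ 2^k * ln(2).
2^5 = 32.
32 * 0.693147 = 22.18.

22.18


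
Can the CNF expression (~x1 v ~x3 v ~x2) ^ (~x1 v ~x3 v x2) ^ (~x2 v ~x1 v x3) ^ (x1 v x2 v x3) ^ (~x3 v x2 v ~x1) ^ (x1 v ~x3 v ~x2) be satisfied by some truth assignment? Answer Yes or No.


Check all 8 possible truth assignments.
Number of satisfying assignments found: 3.
The formula is satisfiable.

Yes


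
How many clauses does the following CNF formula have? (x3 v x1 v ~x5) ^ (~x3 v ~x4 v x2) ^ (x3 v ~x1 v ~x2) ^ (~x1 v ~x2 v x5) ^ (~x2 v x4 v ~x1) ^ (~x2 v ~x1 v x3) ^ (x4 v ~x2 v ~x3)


Each group enclosed in parentheses joined by ^ is one clause.
Counting the conjuncts: 7 clauses.

7


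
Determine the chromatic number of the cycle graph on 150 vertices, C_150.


A cycle on an even number of vertices is bipartite: alternate two colors around the cycle.
Since 150 is even, two colors suffice, and at least two are needed because the graph has edges.
Chromatic number = 2.

2


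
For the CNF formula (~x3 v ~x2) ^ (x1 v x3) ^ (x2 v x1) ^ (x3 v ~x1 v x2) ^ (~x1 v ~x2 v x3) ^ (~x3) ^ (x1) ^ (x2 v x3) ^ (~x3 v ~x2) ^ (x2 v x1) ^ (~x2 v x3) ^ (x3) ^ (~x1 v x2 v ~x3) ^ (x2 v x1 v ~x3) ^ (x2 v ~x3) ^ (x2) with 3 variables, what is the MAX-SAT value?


Enumerate all 8 truth assignments.
For each, count how many of the 16 clauses are satisfied.
The formula is not fully satisfiable, so the maximum is below 16.
Maximum simultaneously satisfiable clauses = 13.

13


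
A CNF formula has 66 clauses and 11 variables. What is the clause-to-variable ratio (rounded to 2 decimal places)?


Clause-to-variable ratio = clauses / variables.
66 / 11 = 6.0.

6.0


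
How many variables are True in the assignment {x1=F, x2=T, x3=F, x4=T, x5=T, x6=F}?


The weight is the number of variables assigned True.
True variables: x2, x4, x5.
Weight = 3.

3


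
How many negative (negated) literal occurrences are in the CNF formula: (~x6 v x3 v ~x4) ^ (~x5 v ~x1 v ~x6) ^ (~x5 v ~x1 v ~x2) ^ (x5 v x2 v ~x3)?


Scan each clause for negated literals.
Clause 1: 2 negative; Clause 2: 3 negative; Clause 3: 3 negative; Clause 4: 1 negative.
Total negative literal occurrences = 9.

9


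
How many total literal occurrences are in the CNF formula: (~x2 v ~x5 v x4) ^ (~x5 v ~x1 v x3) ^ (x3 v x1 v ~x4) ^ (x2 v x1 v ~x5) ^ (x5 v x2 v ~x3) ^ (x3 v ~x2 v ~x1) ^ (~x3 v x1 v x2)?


Clause lengths: 3, 3, 3, 3, 3, 3, 3.
Sum = 3 + 3 + 3 + 3 + 3 + 3 + 3 = 21.

21


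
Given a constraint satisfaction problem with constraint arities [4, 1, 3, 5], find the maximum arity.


The arities are: 4, 1, 3, 5.
Scan for the maximum value.
Maximum arity = 5.

5


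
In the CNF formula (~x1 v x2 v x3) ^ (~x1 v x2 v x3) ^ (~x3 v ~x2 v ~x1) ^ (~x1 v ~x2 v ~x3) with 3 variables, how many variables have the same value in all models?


Find all satisfying assignments: 6 model(s).
Check which variables have the same value in every model.
No variable is fixed across all models.
Backbone size = 0.

0


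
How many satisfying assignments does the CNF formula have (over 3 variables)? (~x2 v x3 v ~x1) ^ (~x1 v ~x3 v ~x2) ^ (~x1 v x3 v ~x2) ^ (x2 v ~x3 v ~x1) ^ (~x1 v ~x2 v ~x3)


Enumerate all 8 truth assignments over 3 variables.
Test each against every clause.
Satisfying assignments found: 5.

5


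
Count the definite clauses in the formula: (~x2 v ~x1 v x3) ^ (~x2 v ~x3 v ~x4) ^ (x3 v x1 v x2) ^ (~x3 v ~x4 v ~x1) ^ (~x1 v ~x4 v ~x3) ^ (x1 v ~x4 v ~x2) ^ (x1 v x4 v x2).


A definite clause has exactly one positive literal.
Clause 1: 1 positive -> definite
Clause 2: 0 positive -> not definite
Clause 3: 3 positive -> not definite
Clause 4: 0 positive -> not definite
Clause 5: 0 positive -> not definite
Clause 6: 1 positive -> definite
Clause 7: 3 positive -> not definite
Definite clause count = 2.

2


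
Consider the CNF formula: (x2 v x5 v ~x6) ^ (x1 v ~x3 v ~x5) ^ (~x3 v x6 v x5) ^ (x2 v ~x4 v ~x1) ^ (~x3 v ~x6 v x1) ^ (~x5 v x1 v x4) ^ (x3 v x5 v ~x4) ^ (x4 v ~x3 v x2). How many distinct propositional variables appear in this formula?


Identify each distinct variable in the formula.
Variables found: x1, x2, x3, x4, x5, x6.
Total distinct variables = 6.

6


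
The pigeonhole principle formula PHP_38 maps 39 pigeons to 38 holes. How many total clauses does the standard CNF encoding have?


The PHP encoding has two parts:
1) At-least-one-hole clauses: 39 (one per pigeon, each with 38 literals).
2) At-most-one-pigeon-per-hole clauses: 38 holes * C(39,2) = 38 * 741 = 28158.
Total clauses = 39 + 28158 = 28197.

28197


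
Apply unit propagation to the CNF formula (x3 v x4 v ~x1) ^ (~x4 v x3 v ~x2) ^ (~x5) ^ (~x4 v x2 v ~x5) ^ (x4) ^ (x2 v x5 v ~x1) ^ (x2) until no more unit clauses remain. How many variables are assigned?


Unit propagation repeatedly assigns the literal in any unit clause, then simplifies.
Assignments in order: x5 = F, x4 = T, x2 = T, x3 = T.
No further unit clauses remain.
Total variables assigned = 4.

4


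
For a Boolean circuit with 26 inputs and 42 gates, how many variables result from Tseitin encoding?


The Tseitin transformation introduces one auxiliary variable per gate.
Total variables = inputs + gates = 26 + 42 = 68.

68


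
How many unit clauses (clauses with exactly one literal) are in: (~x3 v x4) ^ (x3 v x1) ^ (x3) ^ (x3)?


A unit clause contains exactly one literal.
Unit clauses found: (x3), (x3).
Count = 2.

2


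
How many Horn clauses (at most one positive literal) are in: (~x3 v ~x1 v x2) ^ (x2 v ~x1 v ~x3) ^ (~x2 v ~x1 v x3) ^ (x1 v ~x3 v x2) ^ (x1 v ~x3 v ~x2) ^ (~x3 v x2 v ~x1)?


A Horn clause has at most one positive literal.
Clause 1: 1 positive lit(s) -> Horn
Clause 2: 1 positive lit(s) -> Horn
Clause 3: 1 positive lit(s) -> Horn
Clause 4: 2 positive lit(s) -> not Horn
Clause 5: 1 positive lit(s) -> Horn
Clause 6: 1 positive lit(s) -> Horn
Total Horn clauses = 5.

5


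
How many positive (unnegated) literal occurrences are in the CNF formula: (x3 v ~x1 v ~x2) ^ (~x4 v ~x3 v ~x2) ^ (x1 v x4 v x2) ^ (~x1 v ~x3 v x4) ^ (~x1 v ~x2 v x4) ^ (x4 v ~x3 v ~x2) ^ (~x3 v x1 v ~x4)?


Scan each clause for unnegated literals.
Clause 1: 1 positive; Clause 2: 0 positive; Clause 3: 3 positive; Clause 4: 1 positive; Clause 5: 1 positive; Clause 6: 1 positive; Clause 7: 1 positive.
Total positive literal occurrences = 8.

8


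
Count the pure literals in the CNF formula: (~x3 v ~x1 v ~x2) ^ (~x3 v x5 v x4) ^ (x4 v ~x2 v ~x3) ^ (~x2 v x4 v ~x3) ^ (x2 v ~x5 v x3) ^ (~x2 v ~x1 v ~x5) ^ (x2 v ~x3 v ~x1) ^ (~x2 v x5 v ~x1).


A pure literal appears in only one polarity across all clauses.
Pure literals: x1 (negative only), x4 (positive only).
Count = 2.

2


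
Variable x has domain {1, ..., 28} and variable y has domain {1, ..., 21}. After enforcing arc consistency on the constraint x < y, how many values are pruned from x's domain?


For the constraint x < y, x needs a supporting value in y's domain.
x can be at most 20 (one less than y's maximum).
Valid x values from domain: 20 out of 28.
Pruned = 28 - 20 = 8.

8


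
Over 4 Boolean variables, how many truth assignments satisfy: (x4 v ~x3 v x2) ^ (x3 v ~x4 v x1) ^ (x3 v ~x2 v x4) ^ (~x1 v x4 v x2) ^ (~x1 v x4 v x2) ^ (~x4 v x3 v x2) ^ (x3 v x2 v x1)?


Enumerate all 16 truth assignments over 4 variables.
Test each against every clause.
Satisfying assignments found: 7.

7


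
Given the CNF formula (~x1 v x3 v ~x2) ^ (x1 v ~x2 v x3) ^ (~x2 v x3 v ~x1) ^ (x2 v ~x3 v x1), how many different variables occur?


Identify each distinct variable in the formula.
Variables found: x1, x2, x3.
Total distinct variables = 3.

3


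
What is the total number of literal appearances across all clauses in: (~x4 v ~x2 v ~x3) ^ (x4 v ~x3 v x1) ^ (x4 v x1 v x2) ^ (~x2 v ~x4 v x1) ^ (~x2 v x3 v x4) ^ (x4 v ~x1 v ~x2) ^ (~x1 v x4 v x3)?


Clause lengths: 3, 3, 3, 3, 3, 3, 3.
Sum = 3 + 3 + 3 + 3 + 3 + 3 + 3 = 21.

21


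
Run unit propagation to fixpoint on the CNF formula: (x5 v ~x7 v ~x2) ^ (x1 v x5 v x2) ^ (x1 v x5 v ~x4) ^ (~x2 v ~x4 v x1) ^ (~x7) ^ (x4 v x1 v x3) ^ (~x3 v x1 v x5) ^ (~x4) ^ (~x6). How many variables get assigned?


Unit propagation repeatedly assigns the literal in any unit clause, then simplifies.
Assignments in order: x7 = F, x4 = F, x6 = F.
No further unit clauses remain.
Total variables assigned = 3.

3


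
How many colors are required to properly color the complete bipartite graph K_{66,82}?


K_{66,82} is bipartite by definition: the two parts are independent sets, with every edge crossing between them.
Color all vertices in one part with color 1 and all vertices in the other part with color 2.
Since the graph has at least one edge, one color does not suffice.
Chromatic number = 2.

2


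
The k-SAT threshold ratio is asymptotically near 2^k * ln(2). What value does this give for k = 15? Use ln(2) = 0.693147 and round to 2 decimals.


Using the asymptotic formula: threshold ~ 2^k * ln(2).
2^15 = 32768.
32768 * 0.693147 = 22713.04.

22713.04


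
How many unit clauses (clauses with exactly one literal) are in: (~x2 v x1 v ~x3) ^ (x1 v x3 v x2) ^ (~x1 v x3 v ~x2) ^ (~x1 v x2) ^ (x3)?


A unit clause contains exactly one literal.
Unit clauses found: (x3).
Count = 1.

1


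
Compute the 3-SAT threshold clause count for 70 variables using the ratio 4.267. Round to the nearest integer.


The 3-SAT phase transition occurs at approximately 4.267 clauses per variable.
m = 4.267 * 70 = 298.69.
Rounded to nearest integer: 299.

299


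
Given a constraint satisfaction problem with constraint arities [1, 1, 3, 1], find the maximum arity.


The arities are: 1, 1, 3, 1.
Scan for the maximum value.
Maximum arity = 3.

3


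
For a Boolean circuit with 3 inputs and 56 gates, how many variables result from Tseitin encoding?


The Tseitin transformation introduces one auxiliary variable per gate.
Total variables = inputs + gates = 3 + 56 = 59.

59


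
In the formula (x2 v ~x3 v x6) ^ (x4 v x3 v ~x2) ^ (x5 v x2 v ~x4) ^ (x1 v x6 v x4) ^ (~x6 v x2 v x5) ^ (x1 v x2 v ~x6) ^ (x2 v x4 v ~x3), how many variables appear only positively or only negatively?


A pure literal appears in only one polarity across all clauses.
Pure literals: x1 (positive only), x5 (positive only).
Count = 2.

2


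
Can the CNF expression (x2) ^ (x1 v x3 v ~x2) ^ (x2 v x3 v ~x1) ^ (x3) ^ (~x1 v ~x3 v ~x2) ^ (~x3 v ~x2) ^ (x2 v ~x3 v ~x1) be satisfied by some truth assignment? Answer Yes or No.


Check all 8 possible truth assignments.
Number of satisfying assignments found: 0.
The formula is unsatisfiable.

No


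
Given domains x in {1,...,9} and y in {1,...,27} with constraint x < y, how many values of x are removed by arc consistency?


For the constraint x < y, x needs a supporting value in y's domain.
x can be at most 26 (one less than y's maximum).
Valid x values from domain: 9 out of 9.
Pruned = 9 - 9 = 0.

0


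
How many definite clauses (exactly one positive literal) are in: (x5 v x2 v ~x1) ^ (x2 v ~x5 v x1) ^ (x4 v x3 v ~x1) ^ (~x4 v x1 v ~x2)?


A definite clause has exactly one positive literal.
Clause 1: 2 positive -> not definite
Clause 2: 2 positive -> not definite
Clause 3: 2 positive -> not definite
Clause 4: 1 positive -> definite
Definite clause count = 1.

1


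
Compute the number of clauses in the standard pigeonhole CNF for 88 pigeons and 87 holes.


The PHP encoding has two parts:
1) At-least-one-hole clauses: 88 (one per pigeon, each with 87 literals).
2) At-most-one-pigeon-per-hole clauses: 87 holes * C(88,2) = 87 * 3828 = 333036.
Total clauses = 88 + 333036 = 333124.

333124


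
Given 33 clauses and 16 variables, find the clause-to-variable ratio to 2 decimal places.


Clause-to-variable ratio = clauses / variables.
33 / 16 = 2.06.

2.06


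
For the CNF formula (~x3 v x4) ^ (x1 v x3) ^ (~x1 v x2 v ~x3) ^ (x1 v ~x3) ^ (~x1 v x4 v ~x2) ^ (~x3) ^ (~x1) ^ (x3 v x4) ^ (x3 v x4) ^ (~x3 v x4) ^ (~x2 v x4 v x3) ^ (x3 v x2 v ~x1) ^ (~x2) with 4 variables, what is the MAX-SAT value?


Enumerate all 16 truth assignments.
For each, count how many of the 13 clauses are satisfied.
The formula is not fully satisfiable, so the maximum is below 13.
Maximum simultaneously satisfiable clauses = 12.

12


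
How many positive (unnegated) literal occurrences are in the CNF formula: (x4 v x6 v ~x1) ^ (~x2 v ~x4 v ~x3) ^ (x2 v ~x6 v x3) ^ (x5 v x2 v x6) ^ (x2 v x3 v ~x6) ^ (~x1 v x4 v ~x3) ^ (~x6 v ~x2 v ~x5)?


Scan each clause for unnegated literals.
Clause 1: 2 positive; Clause 2: 0 positive; Clause 3: 2 positive; Clause 4: 3 positive; Clause 5: 2 positive; Clause 6: 1 positive; Clause 7: 0 positive.
Total positive literal occurrences = 10.

10


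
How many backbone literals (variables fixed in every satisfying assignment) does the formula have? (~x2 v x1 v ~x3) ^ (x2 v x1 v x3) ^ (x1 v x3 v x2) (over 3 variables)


Find all satisfying assignments: 6 model(s).
Check which variables have the same value in every model.
No variable is fixed across all models.
Backbone size = 0.

0


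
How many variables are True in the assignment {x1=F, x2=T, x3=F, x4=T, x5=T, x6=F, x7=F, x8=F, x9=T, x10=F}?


The weight is the number of variables assigned True.
True variables: x2, x4, x5, x9.
Weight = 4.

4


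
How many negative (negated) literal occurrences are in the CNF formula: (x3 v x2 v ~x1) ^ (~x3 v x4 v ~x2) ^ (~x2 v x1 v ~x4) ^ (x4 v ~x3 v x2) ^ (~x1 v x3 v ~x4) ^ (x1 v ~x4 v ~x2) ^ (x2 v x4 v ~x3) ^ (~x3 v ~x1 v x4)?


Scan each clause for negated literals.
Clause 1: 1 negative; Clause 2: 2 negative; Clause 3: 2 negative; Clause 4: 1 negative; Clause 5: 2 negative; Clause 6: 2 negative; Clause 7: 1 negative; Clause 8: 2 negative.
Total negative literal occurrences = 13.

13


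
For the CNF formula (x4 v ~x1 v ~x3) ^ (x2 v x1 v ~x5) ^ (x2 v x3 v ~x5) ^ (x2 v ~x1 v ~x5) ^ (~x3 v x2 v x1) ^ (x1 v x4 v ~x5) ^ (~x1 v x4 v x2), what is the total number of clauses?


Each group enclosed in parentheses joined by ^ is one clause.
Counting the conjuncts: 7 clauses.

7


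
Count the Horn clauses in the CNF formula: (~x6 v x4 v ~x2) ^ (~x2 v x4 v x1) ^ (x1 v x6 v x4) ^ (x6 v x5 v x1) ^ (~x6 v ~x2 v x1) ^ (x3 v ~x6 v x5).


A Horn clause has at most one positive literal.
Clause 1: 1 positive lit(s) -> Horn
Clause 2: 2 positive lit(s) -> not Horn
Clause 3: 3 positive lit(s) -> not Horn
Clause 4: 3 positive lit(s) -> not Horn
Clause 5: 1 positive lit(s) -> Horn
Clause 6: 2 positive lit(s) -> not Horn
Total Horn clauses = 2.

2


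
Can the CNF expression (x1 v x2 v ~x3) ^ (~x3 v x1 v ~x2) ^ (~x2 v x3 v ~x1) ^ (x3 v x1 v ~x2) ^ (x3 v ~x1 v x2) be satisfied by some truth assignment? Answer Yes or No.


Check all 8 possible truth assignments.
Number of satisfying assignments found: 3.
The formula is satisfiable.

Yes


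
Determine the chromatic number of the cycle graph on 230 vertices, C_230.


A cycle on an even number of vertices is bipartite: alternate two colors around the cycle.
Since 230 is even, two colors suffice, and at least two are needed because the graph has edges.
Chromatic number = 2.

2


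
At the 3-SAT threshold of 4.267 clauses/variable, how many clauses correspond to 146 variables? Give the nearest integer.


The 3-SAT phase transition occurs at approximately 4.267 clauses per variable.
m = 4.267 * 146 = 622.982.
Rounded to nearest integer: 623.

623


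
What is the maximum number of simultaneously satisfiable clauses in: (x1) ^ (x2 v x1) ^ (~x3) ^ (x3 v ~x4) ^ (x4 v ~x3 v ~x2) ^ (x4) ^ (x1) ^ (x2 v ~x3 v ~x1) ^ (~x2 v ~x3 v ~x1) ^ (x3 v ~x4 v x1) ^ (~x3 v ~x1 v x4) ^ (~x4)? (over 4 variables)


Enumerate all 16 truth assignments.
For each, count how many of the 12 clauses are satisfied.
The formula is not fully satisfiable, so the maximum is below 12.
Maximum simultaneously satisfiable clauses = 11.

11


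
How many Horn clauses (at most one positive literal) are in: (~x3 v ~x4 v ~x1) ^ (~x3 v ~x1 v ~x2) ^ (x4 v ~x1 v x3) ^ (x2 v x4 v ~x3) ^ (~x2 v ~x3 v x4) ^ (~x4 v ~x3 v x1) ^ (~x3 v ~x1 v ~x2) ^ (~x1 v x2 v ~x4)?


A Horn clause has at most one positive literal.
Clause 1: 0 positive lit(s) -> Horn
Clause 2: 0 positive lit(s) -> Horn
Clause 3: 2 positive lit(s) -> not Horn
Clause 4: 2 positive lit(s) -> not Horn
Clause 5: 1 positive lit(s) -> Horn
Clause 6: 1 positive lit(s) -> Horn
Clause 7: 0 positive lit(s) -> Horn
Clause 8: 1 positive lit(s) -> Horn
Total Horn clauses = 6.

6


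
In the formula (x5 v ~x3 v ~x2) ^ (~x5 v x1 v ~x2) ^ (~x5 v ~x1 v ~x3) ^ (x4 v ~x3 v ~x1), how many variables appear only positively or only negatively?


A pure literal appears in only one polarity across all clauses.
Pure literals: x2 (negative only), x3 (negative only), x4 (positive only).
Count = 3.

3


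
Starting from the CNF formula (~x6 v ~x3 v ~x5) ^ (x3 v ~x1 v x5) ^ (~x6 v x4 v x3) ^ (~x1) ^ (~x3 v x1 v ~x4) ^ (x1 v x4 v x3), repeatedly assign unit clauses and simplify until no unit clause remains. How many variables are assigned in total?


Unit propagation repeatedly assigns the literal in any unit clause, then simplifies.
Assignments in order: x1 = F.
No further unit clauses remain.
Total variables assigned = 1.

1


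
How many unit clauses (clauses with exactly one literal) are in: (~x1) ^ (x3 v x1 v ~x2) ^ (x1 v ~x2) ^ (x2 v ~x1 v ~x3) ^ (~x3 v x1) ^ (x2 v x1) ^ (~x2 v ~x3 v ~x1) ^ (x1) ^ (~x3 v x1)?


A unit clause contains exactly one literal.
Unit clauses found: (~x1), (x1).
Count = 2.

2


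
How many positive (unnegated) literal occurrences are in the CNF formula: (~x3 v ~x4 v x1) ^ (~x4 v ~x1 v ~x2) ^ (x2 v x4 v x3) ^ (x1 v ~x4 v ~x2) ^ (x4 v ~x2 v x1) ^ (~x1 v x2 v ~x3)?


Scan each clause for unnegated literals.
Clause 1: 1 positive; Clause 2: 0 positive; Clause 3: 3 positive; Clause 4: 1 positive; Clause 5: 2 positive; Clause 6: 1 positive.
Total positive literal occurrences = 8.

8


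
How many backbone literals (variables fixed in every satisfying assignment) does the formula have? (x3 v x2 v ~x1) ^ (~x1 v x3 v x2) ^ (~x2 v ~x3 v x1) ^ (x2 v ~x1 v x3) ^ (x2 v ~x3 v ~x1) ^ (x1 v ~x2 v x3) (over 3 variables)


Find all satisfying assignments: 4 model(s).
Check which variables have the same value in every model.
No variable is fixed across all models.
Backbone size = 0.

0


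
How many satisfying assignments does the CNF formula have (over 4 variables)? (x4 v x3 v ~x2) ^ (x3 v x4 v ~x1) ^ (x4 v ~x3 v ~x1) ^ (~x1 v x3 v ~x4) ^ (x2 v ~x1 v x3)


Enumerate all 16 truth assignments over 4 variables.
Test each against every clause.
Satisfying assignments found: 9.

9
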